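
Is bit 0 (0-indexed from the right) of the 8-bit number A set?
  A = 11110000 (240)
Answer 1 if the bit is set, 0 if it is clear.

Bit 0 is the 1st from the right.
  11110000
         ^
That bit is 0.

Answer: 0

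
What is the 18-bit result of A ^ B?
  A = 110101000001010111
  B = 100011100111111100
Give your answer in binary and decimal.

Apply ^ to each column (1 where bits differ):
  110101000001010111
^ 100011100111111100
--------------------
  010110100110101011

Answer: 010110100110101011 (92587)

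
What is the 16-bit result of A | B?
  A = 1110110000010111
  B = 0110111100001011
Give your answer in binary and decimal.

Apply | to each column (1 where either bit is 1):
  1110110000010111
| 0110111100001011
------------------
  1110111100011111

Answer: 1110111100011111 (61215)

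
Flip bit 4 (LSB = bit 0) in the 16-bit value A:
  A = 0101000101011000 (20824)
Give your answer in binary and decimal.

Mask = 1 << 4 = 0000000000010000
Bit 4 of A is 1; XOR with the mask flips it to 0.
  0101000101011000
^ 0000000000010000
------------------
  0101000101001000

Answer: 0101000101001000 (20808)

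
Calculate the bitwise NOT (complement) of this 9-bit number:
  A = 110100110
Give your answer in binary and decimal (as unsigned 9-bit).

Flip each bit (0->1, 1->0):
  110100110
  001011001

Answer: 001011001 (89)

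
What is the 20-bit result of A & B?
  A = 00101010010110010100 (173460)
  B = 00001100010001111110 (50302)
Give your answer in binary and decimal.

Apply & to each column (1 only where both bits are 1):
  00101010010110010100
& 00001100010001111110
----------------------
  00001000010000010100

Answer: 00001000010000010100 (33812)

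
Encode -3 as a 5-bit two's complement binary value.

1. Binary of +3:  00011
2. Invert bits:     11100
3. Add 1:           11101

Answer: 11101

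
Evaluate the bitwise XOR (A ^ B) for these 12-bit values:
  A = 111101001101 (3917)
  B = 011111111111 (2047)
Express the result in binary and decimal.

Apply ^ to each column (1 where bits differ):
  111101001101
^ 011111111111
--------------
  100010110010

Answer: 100010110010 (2226)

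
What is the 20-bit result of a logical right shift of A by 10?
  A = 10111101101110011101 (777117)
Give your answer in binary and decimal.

Logical shift right by 10: drop the bottom 10 bit(s), prepend 10 zero(s) on the left.
  10111101101110011101  ->  keep [1011110110], discard [1110011101], prepend 0000000000
= 00000000001011110110

Answer: 00000000001011110110 (758)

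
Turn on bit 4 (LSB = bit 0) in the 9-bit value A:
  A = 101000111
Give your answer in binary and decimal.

Mask = 1 << 4 = 000010000
Bit 4 of A is 0, so OR-ing with the mask flips it to 1.
  101000111
| 000010000
-----------
  101010111

Answer: 101010111 (343)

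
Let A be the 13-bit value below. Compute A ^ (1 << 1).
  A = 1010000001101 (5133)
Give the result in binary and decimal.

Mask = 1 << 1 = 0000000000010
Bit 1 of A is 0; XOR with the mask flips it to 1.
  1010000001101
^ 0000000000010
---------------
  1010000001111

Answer: 1010000001111 (5135)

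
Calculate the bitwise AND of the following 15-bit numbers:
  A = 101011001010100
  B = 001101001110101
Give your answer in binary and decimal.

Apply & to each column (1 only where both bits are 1):
  101011001010100
& 001101001110101
-----------------
  001001001010100

Answer: 001001001010100 (4692)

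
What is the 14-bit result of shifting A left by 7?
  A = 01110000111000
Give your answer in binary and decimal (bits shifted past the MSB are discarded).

Shift left by 7: drop the top 7 bit(s), append 7 zero(s) on the right.
  01110000111000  ->  discard [0111000], keep [0111000], append 0000000
= 01110000000000

Answer: 01110000000000 (7168)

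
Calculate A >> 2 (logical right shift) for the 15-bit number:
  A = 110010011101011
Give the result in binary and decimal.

Logical shift right by 2: drop the bottom 2 bit(s), prepend 2 zero(s) on the left.
  110010011101011  ->  keep [1100100111010], discard [11], prepend 00
= 001100100111010

Answer: 001100100111010 (6458)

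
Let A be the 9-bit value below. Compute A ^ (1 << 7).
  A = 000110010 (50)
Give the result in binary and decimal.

Mask = 1 << 7 = 010000000
Bit 7 of A is 0; XOR with the mask flips it to 1.
  000110010
^ 010000000
-----------
  010110010

Answer: 010110010 (178)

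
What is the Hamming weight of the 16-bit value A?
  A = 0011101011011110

0011101011011110
1-bits at positions (from bit 0 = LSB): 1, 2, 3, 4, 6, 7, 9, 11, 12, 13
Count = 10

Answer: 10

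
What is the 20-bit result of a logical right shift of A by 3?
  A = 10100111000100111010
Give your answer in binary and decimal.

Logical shift right by 3: drop the bottom 3 bit(s), prepend 3 zero(s) on the left.
  10100111000100111010  ->  keep [10100111000100111], discard [010], prepend 000
= 00010100111000100111

Answer: 00010100111000100111 (85543)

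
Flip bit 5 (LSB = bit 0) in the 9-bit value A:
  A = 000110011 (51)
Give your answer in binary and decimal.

Mask = 1 << 5 = 000100000
Bit 5 of A is 1; XOR with the mask flips it to 0.
  000110011
^ 000100000
-----------
  000010011

Answer: 000010011 (19)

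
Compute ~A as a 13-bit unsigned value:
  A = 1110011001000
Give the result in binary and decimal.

Flip each bit (0->1, 1->0):
  1110011001000
  0001100110111

Answer: 0001100110111 (823)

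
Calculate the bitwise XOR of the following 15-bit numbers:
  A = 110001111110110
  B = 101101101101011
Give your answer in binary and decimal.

Apply ^ to each column (1 where bits differ):
  110001111110110
^ 101101101101011
-----------------
  011100010011101

Answer: 011100010011101 (14493)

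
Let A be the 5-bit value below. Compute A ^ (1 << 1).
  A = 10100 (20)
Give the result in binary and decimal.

Mask = 1 << 1 = 00010
Bit 1 of A is 0; XOR with the mask flips it to 1.
  10100
^ 00010
-------
  10110

Answer: 10110 (22)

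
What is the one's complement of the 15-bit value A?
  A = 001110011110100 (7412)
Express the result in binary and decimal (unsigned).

Flip each bit (0->1, 1->0):
  001110011110100
  110001100001011

Answer: 110001100001011 (25355)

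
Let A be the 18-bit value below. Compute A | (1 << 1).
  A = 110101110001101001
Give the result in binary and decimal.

Mask = 1 << 1 = 000000000000000010
Bit 1 of A is 0, so OR-ing with the mask flips it to 1.
  110101110001101001
| 000000000000000010
--------------------
  110101110001101011

Answer: 110101110001101011 (220267)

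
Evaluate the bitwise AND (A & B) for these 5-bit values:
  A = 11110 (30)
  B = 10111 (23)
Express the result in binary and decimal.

Apply & to each column (1 only where both bits are 1):
  11110
& 10111
-------
  10110

Answer: 10110 (22)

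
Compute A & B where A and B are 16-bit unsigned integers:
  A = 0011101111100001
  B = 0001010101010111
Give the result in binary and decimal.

Apply & to each column (1 only where both bits are 1):
  0011101111100001
& 0001010101010111
------------------
  0001000101000001

Answer: 0001000101000001 (4417)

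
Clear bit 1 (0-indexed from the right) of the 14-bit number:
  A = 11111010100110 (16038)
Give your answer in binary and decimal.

Mask = ~(1 << 1) = 11111111111101
Bit 1 of A is 1, so AND-ing with the mask clears it to 0.
  11111010100110
& 11111111111101
----------------
  11111010100100

Answer: 11111010100100 (16036)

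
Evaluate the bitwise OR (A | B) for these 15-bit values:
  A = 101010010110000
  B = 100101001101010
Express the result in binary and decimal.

Apply | to each column (1 where either bit is 1):
  101010010110000
| 100101001101010
-----------------
  101111011111010

Answer: 101111011111010 (24314)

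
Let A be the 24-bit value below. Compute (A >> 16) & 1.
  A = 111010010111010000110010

Bit 16 is the 17th from the right.
  111010010111010000110010
         ^
That bit is 1.

Answer: 1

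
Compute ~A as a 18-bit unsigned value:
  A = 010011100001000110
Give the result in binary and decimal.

Flip each bit (0->1, 1->0):
  010011100001000110
  101100011110111001

Answer: 101100011110111001 (182201)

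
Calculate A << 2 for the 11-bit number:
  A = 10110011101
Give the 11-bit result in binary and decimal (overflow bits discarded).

Shift left by 2: drop the top 2 bit(s), append 2 zero(s) on the right.
  10110011101  ->  discard [10], keep [110011101], append 00
= 11001110100

Answer: 11001110100 (1652)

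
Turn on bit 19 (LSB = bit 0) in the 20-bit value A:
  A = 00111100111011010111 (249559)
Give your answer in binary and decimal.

Mask = 1 << 19 = 10000000000000000000
Bit 19 of A is 0, so OR-ing with the mask flips it to 1.
  00111100111011010111
| 10000000000000000000
----------------------
  10111100111011010111

Answer: 10111100111011010111 (773847)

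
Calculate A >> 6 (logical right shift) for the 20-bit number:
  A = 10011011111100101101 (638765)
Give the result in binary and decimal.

Logical shift right by 6: drop the bottom 6 bit(s), prepend 6 zero(s) on the left.
  10011011111100101101  ->  keep [10011011111100], discard [101101], prepend 000000
= 00000010011011111100

Answer: 00000010011011111100 (9980)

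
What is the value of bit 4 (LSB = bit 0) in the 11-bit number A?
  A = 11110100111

Bit 4 is the 5th from the right.
  11110100111
        ^
That bit is 0.

Answer: 0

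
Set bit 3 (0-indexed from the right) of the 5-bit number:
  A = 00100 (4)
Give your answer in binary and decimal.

Mask = 1 << 3 = 01000
Bit 3 of A is 0, so OR-ing with the mask flips it to 1.
  00100
| 01000
-------
  01100

Answer: 01100 (12)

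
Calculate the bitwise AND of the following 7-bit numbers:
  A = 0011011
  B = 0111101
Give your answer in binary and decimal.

Apply & to each column (1 only where both bits are 1):
  0011011
& 0111101
---------
  0011001

Answer: 0011001 (25)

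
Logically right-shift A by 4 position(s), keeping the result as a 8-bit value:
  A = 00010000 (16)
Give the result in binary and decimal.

Logical shift right by 4: drop the bottom 4 bit(s), prepend 4 zero(s) on the left.
  00010000  ->  keep [0001], discard [0000], prepend 0000
= 00000001

Answer: 00000001 (1)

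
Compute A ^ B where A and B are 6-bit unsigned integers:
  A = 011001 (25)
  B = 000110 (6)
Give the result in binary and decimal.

Apply ^ to each column (1 where bits differ):
  011001
^ 000110
--------
  011111

Answer: 011111 (31)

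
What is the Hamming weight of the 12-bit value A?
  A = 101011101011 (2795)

101011101011
1-bits at positions (from bit 0 = LSB): 0, 1, 3, 5, 6, 7, 9, 11
Count = 8

Answer: 8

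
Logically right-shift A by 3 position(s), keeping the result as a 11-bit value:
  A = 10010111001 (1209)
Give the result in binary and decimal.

Logical shift right by 3: drop the bottom 3 bit(s), prepend 3 zero(s) on the left.
  10010111001  ->  keep [10010111], discard [001], prepend 000
= 00010010111

Answer: 00010010111 (151)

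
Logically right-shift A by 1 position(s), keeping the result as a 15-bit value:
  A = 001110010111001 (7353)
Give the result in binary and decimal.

Logical shift right by 1: drop the bottom 1 bit(s), prepend 1 zero(s) on the left.
  001110010111001  ->  keep [00111001011100], discard [1], prepend 0
= 000111001011100

Answer: 000111001011100 (3676)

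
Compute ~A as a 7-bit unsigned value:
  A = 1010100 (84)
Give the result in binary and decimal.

Flip each bit (0->1, 1->0):
  1010100
  0101011

Answer: 0101011 (43)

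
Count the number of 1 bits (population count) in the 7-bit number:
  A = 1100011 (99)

1100011
1-bits at positions (from bit 0 = LSB): 0, 1, 5, 6
Count = 4

Answer: 4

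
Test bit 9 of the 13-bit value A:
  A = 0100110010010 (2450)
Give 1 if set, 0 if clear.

Bit 9 is the 10th from the right.
  0100110010010
     ^
That bit is 0.

Answer: 0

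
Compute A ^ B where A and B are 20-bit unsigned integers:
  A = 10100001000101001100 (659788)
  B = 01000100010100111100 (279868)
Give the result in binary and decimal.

Apply ^ to each column (1 where bits differ):
  10100001000101001100
^ 01000100010100111100
----------------------
  11100101010001110000

Answer: 11100101010001110000 (939120)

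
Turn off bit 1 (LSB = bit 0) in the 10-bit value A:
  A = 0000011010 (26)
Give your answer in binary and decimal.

Mask = ~(1 << 1) = 1111111101
Bit 1 of A is 1, so AND-ing with the mask clears it to 0.
  0000011010
& 1111111101
------------
  0000011000

Answer: 0000011000 (24)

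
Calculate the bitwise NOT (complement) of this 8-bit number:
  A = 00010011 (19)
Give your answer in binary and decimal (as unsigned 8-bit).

Flip each bit (0->1, 1->0):
  00010011
  11101100

Answer: 11101100 (236)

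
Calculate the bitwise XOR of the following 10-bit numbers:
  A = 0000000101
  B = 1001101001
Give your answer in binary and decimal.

Apply ^ to each column (1 where bits differ):
  0000000101
^ 1001101001
------------
  1001101100

Answer: 1001101100 (620)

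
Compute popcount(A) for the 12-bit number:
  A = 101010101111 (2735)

101010101111
1-bits at positions (from bit 0 = LSB): 0, 1, 2, 3, 5, 7, 9, 11
Count = 8

Answer: 8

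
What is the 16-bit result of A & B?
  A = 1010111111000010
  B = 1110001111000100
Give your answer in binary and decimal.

Apply & to each column (1 only where both bits are 1):
  1010111111000010
& 1110001111000100
------------------
  1010001111000000

Answer: 1010001111000000 (41920)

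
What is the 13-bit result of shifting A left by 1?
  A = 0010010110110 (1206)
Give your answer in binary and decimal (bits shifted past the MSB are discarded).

Shift left by 1: drop the top 1 bit(s), append 1 zero(s) on the right.
  0010010110110  ->  discard [0], keep [010010110110], append 0
= 0100101101100

Answer: 0100101101100 (2412)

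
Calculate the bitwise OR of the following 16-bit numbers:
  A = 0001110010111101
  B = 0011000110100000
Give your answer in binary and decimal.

Apply | to each column (1 where either bit is 1):
  0001110010111101
| 0011000110100000
------------------
  0011110110111101

Answer: 0011110110111101 (15805)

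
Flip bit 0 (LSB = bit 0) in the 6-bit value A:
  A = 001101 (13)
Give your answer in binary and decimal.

Mask = 1 << 0 = 000001
Bit 0 of A is 1; XOR with the mask flips it to 0.
  001101
^ 000001
--------
  001100

Answer: 001100 (12)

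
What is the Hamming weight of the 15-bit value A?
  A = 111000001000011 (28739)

111000001000011
1-bits at positions (from bit 0 = LSB): 0, 1, 6, 12, 13, 14
Count = 6

Answer: 6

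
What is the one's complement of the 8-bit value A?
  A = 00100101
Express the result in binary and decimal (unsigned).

Flip each bit (0->1, 1->0):
  00100101
  11011010

Answer: 11011010 (218)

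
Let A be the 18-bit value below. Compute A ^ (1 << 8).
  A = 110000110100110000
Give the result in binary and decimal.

Mask = 1 << 8 = 000000000100000000
Bit 8 of A is 1; XOR with the mask flips it to 0.
  110000110100110000
^ 000000000100000000
--------------------
  110000110000110000

Answer: 110000110000110000 (199728)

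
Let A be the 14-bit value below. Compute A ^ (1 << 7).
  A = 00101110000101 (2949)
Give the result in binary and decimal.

Mask = 1 << 7 = 00000010000000
Bit 7 of A is 1; XOR with the mask flips it to 0.
  00101110000101
^ 00000010000000
----------------
  00101100000101

Answer: 00101100000101 (2821)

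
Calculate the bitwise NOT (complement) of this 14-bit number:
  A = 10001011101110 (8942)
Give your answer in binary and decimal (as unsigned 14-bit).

Flip each bit (0->1, 1->0):
  10001011101110
  01110100010001

Answer: 01110100010001 (7441)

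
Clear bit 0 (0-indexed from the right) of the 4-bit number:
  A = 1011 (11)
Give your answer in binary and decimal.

Mask = ~(1 << 0) = 1110
Bit 0 of A is 1, so AND-ing with the mask clears it to 0.
  1011
& 1110
------
  1010

Answer: 1010 (10)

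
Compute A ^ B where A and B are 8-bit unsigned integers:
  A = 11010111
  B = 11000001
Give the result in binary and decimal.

Apply ^ to each column (1 where bits differ):
  11010111
^ 11000001
----------
  00010110

Answer: 00010110 (22)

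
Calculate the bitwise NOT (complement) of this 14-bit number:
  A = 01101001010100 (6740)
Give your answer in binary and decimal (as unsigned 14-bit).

Flip each bit (0->1, 1->0):
  01101001010100
  10010110101011

Answer: 10010110101011 (9643)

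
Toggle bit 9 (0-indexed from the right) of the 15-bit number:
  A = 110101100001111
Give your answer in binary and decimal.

Mask = 1 << 9 = 000001000000000
Bit 9 of A is 1; XOR with the mask flips it to 0.
  110101100001111
^ 000001000000000
-----------------
  110100100001111

Answer: 110100100001111 (26895)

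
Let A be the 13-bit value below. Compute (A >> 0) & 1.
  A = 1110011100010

Bit 0 is the 1st from the right.
  1110011100010
              ^
That bit is 0.

Answer: 0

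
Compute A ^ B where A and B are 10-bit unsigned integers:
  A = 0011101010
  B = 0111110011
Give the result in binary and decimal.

Apply ^ to each column (1 where bits differ):
  0011101010
^ 0111110011
------------
  0100011001

Answer: 0100011001 (281)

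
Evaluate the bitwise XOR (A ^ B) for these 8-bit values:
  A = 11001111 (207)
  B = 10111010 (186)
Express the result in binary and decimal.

Apply ^ to each column (1 where bits differ):
  11001111
^ 10111010
----------
  01110101

Answer: 01110101 (117)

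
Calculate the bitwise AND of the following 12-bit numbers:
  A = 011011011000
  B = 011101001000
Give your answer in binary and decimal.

Apply & to each column (1 only where both bits are 1):
  011011011000
& 011101001000
--------------
  011001001000

Answer: 011001001000 (1608)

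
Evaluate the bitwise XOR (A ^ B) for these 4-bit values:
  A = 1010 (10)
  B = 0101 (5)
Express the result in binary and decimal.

Apply ^ to each column (1 where bits differ):
  1010
^ 0101
------
  1111

Answer: 1111 (15)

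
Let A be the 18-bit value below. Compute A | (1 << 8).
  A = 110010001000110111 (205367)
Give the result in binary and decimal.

Mask = 1 << 8 = 000000000100000000
Bit 8 of A is 0, so OR-ing with the mask flips it to 1.
  110010001000110111
| 000000000100000000
--------------------
  110010001100110111

Answer: 110010001100110111 (205623)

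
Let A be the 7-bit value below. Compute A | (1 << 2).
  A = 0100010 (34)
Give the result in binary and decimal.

Mask = 1 << 2 = 0000100
Bit 2 of A is 0, so OR-ing with the mask flips it to 1.
  0100010
| 0000100
---------
  0100110

Answer: 0100110 (38)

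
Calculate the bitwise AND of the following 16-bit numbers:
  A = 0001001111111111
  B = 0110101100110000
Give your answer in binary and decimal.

Apply & to each column (1 only where both bits are 1):
  0001001111111111
& 0110101100110000
------------------
  0000001100110000

Answer: 0000001100110000 (816)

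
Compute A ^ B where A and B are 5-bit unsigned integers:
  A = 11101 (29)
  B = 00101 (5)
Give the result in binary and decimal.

Apply ^ to each column (1 where bits differ):
  11101
^ 00101
-------
  11000

Answer: 11000 (24)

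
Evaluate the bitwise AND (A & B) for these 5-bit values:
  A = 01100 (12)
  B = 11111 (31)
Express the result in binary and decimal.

Apply & to each column (1 only where both bits are 1):
  01100
& 11111
-------
  01100

Answer: 01100 (12)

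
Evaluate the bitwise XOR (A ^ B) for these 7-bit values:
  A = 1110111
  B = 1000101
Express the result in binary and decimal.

Apply ^ to each column (1 where bits differ):
  1110111
^ 1000101
---------
  0110010

Answer: 0110010 (50)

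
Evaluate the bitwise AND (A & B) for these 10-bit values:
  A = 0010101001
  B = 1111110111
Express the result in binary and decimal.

Apply & to each column (1 only where both bits are 1):
  0010101001
& 1111110111
------------
  0010100001

Answer: 0010100001 (161)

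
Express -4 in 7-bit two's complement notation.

1. Binary of +4:  0000100
2. Invert bits:     1111011
3. Add 1:           1111100

Answer: 1111100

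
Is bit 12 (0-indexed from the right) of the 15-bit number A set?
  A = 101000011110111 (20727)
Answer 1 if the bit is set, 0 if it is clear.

Bit 12 is the 13th from the right.
  101000011110111
    ^
That bit is 1.

Answer: 1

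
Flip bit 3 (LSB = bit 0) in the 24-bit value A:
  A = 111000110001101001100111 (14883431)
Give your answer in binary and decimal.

Mask = 1 << 3 = 000000000000000000001000
Bit 3 of A is 0; XOR with the mask flips it to 1.
  111000110001101001100111
^ 000000000000000000001000
--------------------------
  111000110001101001101111

Answer: 111000110001101001101111 (14883439)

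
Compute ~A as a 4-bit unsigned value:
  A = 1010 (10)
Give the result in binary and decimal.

Flip each bit (0->1, 1->0):
  1010
  0101

Answer: 0101 (5)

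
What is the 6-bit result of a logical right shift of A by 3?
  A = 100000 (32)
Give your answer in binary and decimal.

Logical shift right by 3: drop the bottom 3 bit(s), prepend 3 zero(s) on the left.
  100000  ->  keep [100], discard [000], prepend 000
= 000100

Answer: 000100 (4)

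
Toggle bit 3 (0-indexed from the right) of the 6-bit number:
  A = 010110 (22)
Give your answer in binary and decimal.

Mask = 1 << 3 = 001000
Bit 3 of A is 0; XOR with the mask flips it to 1.
  010110
^ 001000
--------
  011110

Answer: 011110 (30)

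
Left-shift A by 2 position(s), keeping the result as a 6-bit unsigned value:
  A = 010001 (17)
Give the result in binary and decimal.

Shift left by 2: drop the top 2 bit(s), append 2 zero(s) on the right.
  010001  ->  discard [01], keep [0001], append 00
= 000100

Answer: 000100 (4)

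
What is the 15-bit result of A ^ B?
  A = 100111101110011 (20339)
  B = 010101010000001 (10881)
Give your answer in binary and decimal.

Apply ^ to each column (1 where bits differ):
  100111101110011
^ 010101010000001
-----------------
  110010111110010

Answer: 110010111110010 (26098)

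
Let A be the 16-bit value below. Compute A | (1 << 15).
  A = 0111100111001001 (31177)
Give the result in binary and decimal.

Mask = 1 << 15 = 1000000000000000
Bit 15 of A is 0, so OR-ing with the mask flips it to 1.
  0111100111001001
| 1000000000000000
------------------
  1111100111001001

Answer: 1111100111001001 (63945)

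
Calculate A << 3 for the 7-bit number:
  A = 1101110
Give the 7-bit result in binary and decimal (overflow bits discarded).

Shift left by 3: drop the top 3 bit(s), append 3 zero(s) on the right.
  1101110  ->  discard [110], keep [1110], append 000
= 1110000

Answer: 1110000 (112)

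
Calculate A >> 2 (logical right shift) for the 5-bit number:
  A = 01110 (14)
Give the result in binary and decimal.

Logical shift right by 2: drop the bottom 2 bit(s), prepend 2 zero(s) on the left.
  01110  ->  keep [011], discard [10], prepend 00
= 00011

Answer: 00011 (3)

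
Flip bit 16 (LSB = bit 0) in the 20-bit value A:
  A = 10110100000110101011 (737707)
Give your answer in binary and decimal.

Mask = 1 << 16 = 00010000000000000000
Bit 16 of A is 1; XOR with the mask flips it to 0.
  10110100000110101011
^ 00010000000000000000
----------------------
  10100100000110101011

Answer: 10100100000110101011 (672171)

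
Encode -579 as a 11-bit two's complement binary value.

1. Binary of +579:  01001000011
2. Invert bits:     10110111100
3. Add 1:           10110111101

Answer: 10110111101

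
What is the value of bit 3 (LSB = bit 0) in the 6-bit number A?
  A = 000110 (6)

Bit 3 is the 4th from the right.
  000110
    ^
That bit is 0.

Answer: 0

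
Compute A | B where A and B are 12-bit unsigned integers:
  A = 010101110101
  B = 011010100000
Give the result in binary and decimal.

Apply | to each column (1 where either bit is 1):
  010101110101
| 011010100000
--------------
  011111110101

Answer: 011111110101 (2037)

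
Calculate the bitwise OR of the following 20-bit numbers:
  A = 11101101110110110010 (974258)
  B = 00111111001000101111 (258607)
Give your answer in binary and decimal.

Apply | to each column (1 where either bit is 1):
  11101101110110110010
| 00111111001000101111
----------------------
  11111111111110111111

Answer: 11111111111110111111 (1048511)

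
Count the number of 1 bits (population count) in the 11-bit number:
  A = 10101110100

10101110100
1-bits at positions (from bit 0 = LSB): 2, 4, 5, 6, 8, 10
Count = 6

Answer: 6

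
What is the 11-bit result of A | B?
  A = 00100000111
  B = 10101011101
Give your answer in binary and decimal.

Apply | to each column (1 where either bit is 1):
  00100000111
| 10101011101
-------------
  10101011111

Answer: 10101011111 (1375)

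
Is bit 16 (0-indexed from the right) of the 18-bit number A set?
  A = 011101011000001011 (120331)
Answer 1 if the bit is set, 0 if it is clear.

Bit 16 is the 17th from the right.
  011101011000001011
   ^
That bit is 1.

Answer: 1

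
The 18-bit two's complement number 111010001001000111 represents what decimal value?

MSB is 1, so the value is negative. Find the magnitude:
1. Invert bits:  000101110110111000
2. Add 1:        000101110110111001  = 23993
3. Apply sign:   -23993

Answer: -23993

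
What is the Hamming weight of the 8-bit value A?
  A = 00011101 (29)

00011101
1-bits at positions (from bit 0 = LSB): 0, 2, 3, 4
Count = 4

Answer: 4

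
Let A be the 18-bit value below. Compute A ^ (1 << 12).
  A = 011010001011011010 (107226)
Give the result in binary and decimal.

Mask = 1 << 12 = 000001000000000000
Bit 12 of A is 0; XOR with the mask flips it to 1.
  011010001011011010
^ 000001000000000000
--------------------
  011011001011011010

Answer: 011011001011011010 (111322)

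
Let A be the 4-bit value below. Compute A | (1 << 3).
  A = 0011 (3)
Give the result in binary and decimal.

Mask = 1 << 3 = 1000
Bit 3 of A is 0, so OR-ing with the mask flips it to 1.
  0011
| 1000
------
  1011

Answer: 1011 (11)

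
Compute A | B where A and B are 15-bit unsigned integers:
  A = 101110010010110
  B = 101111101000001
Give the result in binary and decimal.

Apply | to each column (1 where either bit is 1):
  101110010010110
| 101111101000001
-----------------
  101111111010111

Answer: 101111111010111 (24535)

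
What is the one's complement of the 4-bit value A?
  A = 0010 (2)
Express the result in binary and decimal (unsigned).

Flip each bit (0->1, 1->0):
  0010
  1101

Answer: 1101 (13)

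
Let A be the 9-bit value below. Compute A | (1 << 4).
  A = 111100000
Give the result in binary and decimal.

Mask = 1 << 4 = 000010000
Bit 4 of A is 0, so OR-ing with the mask flips it to 1.
  111100000
| 000010000
-----------
  111110000

Answer: 111110000 (496)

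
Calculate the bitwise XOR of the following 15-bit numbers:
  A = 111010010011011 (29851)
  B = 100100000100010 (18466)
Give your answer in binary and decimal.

Apply ^ to each column (1 where bits differ):
  111010010011011
^ 100100000100010
-----------------
  011110010111001

Answer: 011110010111001 (15545)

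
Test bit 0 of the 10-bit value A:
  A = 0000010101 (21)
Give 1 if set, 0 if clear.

Bit 0 is the 1st from the right.
  0000010101
           ^
That bit is 1.

Answer: 1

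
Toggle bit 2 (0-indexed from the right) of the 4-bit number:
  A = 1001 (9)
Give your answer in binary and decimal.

Mask = 1 << 2 = 0100
Bit 2 of A is 0; XOR with the mask flips it to 1.
  1001
^ 0100
------
  1101

Answer: 1101 (13)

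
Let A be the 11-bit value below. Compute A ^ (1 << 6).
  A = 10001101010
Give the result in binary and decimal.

Mask = 1 << 6 = 00001000000
Bit 6 of A is 1; XOR with the mask flips it to 0.
  10001101010
^ 00001000000
-------------
  10000101010

Answer: 10000101010 (1066)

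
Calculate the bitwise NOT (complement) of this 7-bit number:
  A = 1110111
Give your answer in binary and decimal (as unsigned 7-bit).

Flip each bit (0->1, 1->0):
  1110111
  0001000

Answer: 0001000 (8)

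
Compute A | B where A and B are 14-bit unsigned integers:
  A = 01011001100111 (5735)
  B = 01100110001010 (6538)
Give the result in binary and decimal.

Apply | to each column (1 where either bit is 1):
  01011001100111
| 01100110001010
----------------
  01111111101111

Answer: 01111111101111 (8175)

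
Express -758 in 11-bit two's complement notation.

1. Binary of +758:  01011110110
2. Invert bits:     10100001001
3. Add 1:           10100001010

Answer: 10100001010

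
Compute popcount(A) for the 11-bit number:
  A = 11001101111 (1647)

11001101111
1-bits at positions (from bit 0 = LSB): 0, 1, 2, 3, 5, 6, 9, 10
Count = 8

Answer: 8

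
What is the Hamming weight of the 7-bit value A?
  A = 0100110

0100110
1-bits at positions (from bit 0 = LSB): 1, 2, 5
Count = 3

Answer: 3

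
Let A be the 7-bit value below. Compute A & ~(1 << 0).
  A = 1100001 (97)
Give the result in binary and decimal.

Mask = ~(1 << 0) = 1111110
Bit 0 of A is 1, so AND-ing with the mask clears it to 0.
  1100001
& 1111110
---------
  1100000

Answer: 1100000 (96)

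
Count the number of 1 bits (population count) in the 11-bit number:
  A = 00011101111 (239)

00011101111
1-bits at positions (from bit 0 = LSB): 0, 1, 2, 3, 5, 6, 7
Count = 7

Answer: 7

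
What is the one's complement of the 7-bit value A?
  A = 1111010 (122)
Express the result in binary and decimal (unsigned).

Flip each bit (0->1, 1->0):
  1111010
  0000101

Answer: 0000101 (5)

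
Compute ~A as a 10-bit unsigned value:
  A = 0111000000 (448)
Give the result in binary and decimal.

Flip each bit (0->1, 1->0):
  0111000000
  1000111111

Answer: 1000111111 (575)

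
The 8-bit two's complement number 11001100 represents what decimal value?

MSB is 1, so the value is negative. Find the magnitude:
1. Invert bits:  00110011
2. Add 1:        00110100  = 52
3. Apply sign:   -52

Answer: -52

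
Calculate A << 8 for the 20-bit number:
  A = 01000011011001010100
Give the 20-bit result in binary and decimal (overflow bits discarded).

Shift left by 8: drop the top 8 bit(s), append 8 zero(s) on the right.
  01000011011001010100  ->  discard [01000011], keep [011001010100], append 00000000
= 01100101010000000000

Answer: 01100101010000000000 (414720)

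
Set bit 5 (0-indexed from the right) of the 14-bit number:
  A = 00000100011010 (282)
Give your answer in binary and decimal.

Mask = 1 << 5 = 00000000100000
Bit 5 of A is 0, so OR-ing with the mask flips it to 1.
  00000100011010
| 00000000100000
----------------
  00000100111010

Answer: 00000100111010 (314)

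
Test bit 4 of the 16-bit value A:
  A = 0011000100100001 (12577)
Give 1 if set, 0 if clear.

Bit 4 is the 5th from the right.
  0011000100100001
             ^
That bit is 0.

Answer: 0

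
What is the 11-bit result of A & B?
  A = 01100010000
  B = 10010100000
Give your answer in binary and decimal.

Apply & to each column (1 only where both bits are 1):
  01100010000
& 10010100000
-------------
  00000000000

Answer: 00000000000 (0)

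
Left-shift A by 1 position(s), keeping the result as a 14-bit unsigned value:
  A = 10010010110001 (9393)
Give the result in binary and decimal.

Shift left by 1: drop the top 1 bit(s), append 1 zero(s) on the right.
  10010010110001  ->  discard [1], keep [0010010110001], append 0
= 00100101100010

Answer: 00100101100010 (2402)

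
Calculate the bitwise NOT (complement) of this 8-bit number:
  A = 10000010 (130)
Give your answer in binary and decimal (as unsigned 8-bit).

Flip each bit (0->1, 1->0):
  10000010
  01111101

Answer: 01111101 (125)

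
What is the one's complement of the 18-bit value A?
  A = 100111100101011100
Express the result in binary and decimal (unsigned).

Flip each bit (0->1, 1->0):
  100111100101011100
  011000011010100011

Answer: 011000011010100011 (100003)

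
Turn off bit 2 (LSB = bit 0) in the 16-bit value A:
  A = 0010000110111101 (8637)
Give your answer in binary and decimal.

Mask = ~(1 << 2) = 1111111111111011
Bit 2 of A is 1, so AND-ing with the mask clears it to 0.
  0010000110111101
& 1111111111111011
------------------
  0010000110111001

Answer: 0010000110111001 (8633)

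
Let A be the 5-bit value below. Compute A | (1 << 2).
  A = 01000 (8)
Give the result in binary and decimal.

Mask = 1 << 2 = 00100
Bit 2 of A is 0, so OR-ing with the mask flips it to 1.
  01000
| 00100
-------
  01100

Answer: 01100 (12)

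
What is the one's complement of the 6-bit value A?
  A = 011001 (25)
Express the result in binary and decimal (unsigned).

Flip each bit (0->1, 1->0):
  011001
  100110

Answer: 100110 (38)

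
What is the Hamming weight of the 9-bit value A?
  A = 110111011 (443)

110111011
1-bits at positions (from bit 0 = LSB): 0, 1, 3, 4, 5, 7, 8
Count = 7

Answer: 7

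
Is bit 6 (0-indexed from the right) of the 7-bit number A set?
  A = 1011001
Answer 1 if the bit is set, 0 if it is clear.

Bit 6 is the 7th from the right.
  1011001
  ^
That bit is 1.

Answer: 1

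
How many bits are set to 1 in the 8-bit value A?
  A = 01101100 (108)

01101100
1-bits at positions (from bit 0 = LSB): 2, 3, 5, 6
Count = 4

Answer: 4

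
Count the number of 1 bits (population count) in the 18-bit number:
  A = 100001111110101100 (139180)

100001111110101100
1-bits at positions (from bit 0 = LSB): 2, 3, 5, 7, 8, 9, 10, 11, 12, 17
Count = 10

Answer: 10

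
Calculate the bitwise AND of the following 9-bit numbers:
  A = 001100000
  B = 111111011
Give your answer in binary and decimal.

Apply & to each column (1 only where both bits are 1):
  001100000
& 111111011
-----------
  001100000

Answer: 001100000 (96)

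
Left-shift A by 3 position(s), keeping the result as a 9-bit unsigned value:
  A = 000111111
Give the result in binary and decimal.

Shift left by 3: drop the top 3 bit(s), append 3 zero(s) on the right.
  000111111  ->  discard [000], keep [111111], append 000
= 111111000

Answer: 111111000 (504)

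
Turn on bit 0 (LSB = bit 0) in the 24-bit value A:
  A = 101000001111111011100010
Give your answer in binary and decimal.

Mask = 1 << 0 = 000000000000000000000001
Bit 0 of A is 0, so OR-ing with the mask flips it to 1.
  101000001111111011100010
| 000000000000000000000001
--------------------------
  101000001111111011100011

Answer: 101000001111111011100011 (10551011)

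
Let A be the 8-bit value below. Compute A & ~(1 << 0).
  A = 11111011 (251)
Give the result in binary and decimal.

Mask = ~(1 << 0) = 11111110
Bit 0 of A is 1, so AND-ing with the mask clears it to 0.
  11111011
& 11111110
----------
  11111010

Answer: 11111010 (250)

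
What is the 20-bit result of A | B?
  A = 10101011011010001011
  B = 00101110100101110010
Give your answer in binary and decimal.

Apply | to each column (1 where either bit is 1):
  10101011011010001011
| 00101110100101110010
----------------------
  10101111111111111011

Answer: 10101111111111111011 (720891)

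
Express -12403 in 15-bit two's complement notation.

1. Binary of +12403:  011000001110011
2. Invert bits:     100111110001100
3. Add 1:           100111110001101

Answer: 100111110001101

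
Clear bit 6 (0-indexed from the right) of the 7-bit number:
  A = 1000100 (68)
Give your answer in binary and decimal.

Mask = ~(1 << 6) = 0111111
Bit 6 of A is 1, so AND-ing with the mask clears it to 0.
  1000100
& 0111111
---------
  0000100

Answer: 0000100 (4)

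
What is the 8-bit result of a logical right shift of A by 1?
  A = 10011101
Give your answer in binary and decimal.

Logical shift right by 1: drop the bottom 1 bit(s), prepend 1 zero(s) on the left.
  10011101  ->  keep [1001110], discard [1], prepend 0
= 01001110

Answer: 01001110 (78)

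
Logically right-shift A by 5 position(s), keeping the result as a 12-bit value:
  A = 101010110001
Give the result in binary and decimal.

Logical shift right by 5: drop the bottom 5 bit(s), prepend 5 zero(s) on the left.
  101010110001  ->  keep [1010101], discard [10001], prepend 00000
= 000001010101

Answer: 000001010101 (85)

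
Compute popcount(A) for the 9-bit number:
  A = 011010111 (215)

011010111
1-bits at positions (from bit 0 = LSB): 0, 1, 2, 4, 6, 7
Count = 6

Answer: 6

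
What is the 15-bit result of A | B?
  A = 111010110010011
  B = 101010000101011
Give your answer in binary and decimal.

Apply | to each column (1 where either bit is 1):
  111010110010011
| 101010000101011
-----------------
  111010110111011

Answer: 111010110111011 (30139)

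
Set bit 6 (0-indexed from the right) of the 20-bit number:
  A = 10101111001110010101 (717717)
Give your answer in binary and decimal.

Mask = 1 << 6 = 00000000000001000000
Bit 6 of A is 0, so OR-ing with the mask flips it to 1.
  10101111001110010101
| 00000000000001000000
----------------------
  10101111001111010101

Answer: 10101111001111010101 (717781)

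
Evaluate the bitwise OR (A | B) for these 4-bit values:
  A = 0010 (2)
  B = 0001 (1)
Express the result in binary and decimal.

Apply | to each column (1 where either bit is 1):
  0010
| 0001
------
  0011

Answer: 0011 (3)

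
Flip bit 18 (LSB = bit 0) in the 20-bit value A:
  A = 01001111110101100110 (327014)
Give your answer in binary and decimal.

Mask = 1 << 18 = 01000000000000000000
Bit 18 of A is 1; XOR with the mask flips it to 0.
  01001111110101100110
^ 01000000000000000000
----------------------
  00001111110101100110

Answer: 00001111110101100110 (64870)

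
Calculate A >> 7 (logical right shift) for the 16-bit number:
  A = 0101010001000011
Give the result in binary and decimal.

Logical shift right by 7: drop the bottom 7 bit(s), prepend 7 zero(s) on the left.
  0101010001000011  ->  keep [010101000], discard [1000011], prepend 0000000
= 0000000010101000

Answer: 0000000010101000 (168)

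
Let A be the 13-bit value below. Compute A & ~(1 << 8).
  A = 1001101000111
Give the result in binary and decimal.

Mask = ~(1 << 8) = 1111011111111
Bit 8 of A is 1, so AND-ing with the mask clears it to 0.
  1001101000111
& 1111011111111
---------------
  1001001000111

Answer: 1001001000111 (4679)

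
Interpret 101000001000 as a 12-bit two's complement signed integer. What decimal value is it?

MSB is 1, so the value is negative. Find the magnitude:
1. Invert bits:  010111110111
2. Add 1:        010111111000  = 1528
3. Apply sign:   -1528

Answer: -1528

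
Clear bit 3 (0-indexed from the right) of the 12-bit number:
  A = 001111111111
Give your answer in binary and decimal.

Mask = ~(1 << 3) = 111111110111
Bit 3 of A is 1, so AND-ing with the mask clears it to 0.
  001111111111
& 111111110111
--------------
  001111110111

Answer: 001111110111 (1015)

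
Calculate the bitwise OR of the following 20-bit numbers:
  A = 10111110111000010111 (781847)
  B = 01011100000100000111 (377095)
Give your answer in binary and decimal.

Apply | to each column (1 where either bit is 1):
  10111110111000010111
| 01011100000100000111
----------------------
  11111110111100010111

Answer: 11111110111100010111 (1044247)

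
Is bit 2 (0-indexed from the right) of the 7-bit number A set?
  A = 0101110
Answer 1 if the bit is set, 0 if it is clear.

Bit 2 is the 3rd from the right.
  0101110
      ^
That bit is 1.

Answer: 1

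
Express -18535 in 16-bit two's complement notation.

1. Binary of +18535:  0100100001100111
2. Invert bits:     1011011110011000
3. Add 1:           1011011110011001

Answer: 1011011110011001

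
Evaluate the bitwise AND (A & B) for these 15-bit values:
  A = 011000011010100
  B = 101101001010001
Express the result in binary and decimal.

Apply & to each column (1 only where both bits are 1):
  011000011010100
& 101101001010001
-----------------
  001000001010000

Answer: 001000001010000 (4176)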